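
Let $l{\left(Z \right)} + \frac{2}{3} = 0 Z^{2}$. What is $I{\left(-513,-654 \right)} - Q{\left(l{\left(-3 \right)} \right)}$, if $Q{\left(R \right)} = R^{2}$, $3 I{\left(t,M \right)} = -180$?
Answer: $- \frac{544}{9} \approx -60.444$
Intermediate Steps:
$I{\left(t,M \right)} = -60$ ($I{\left(t,M \right)} = \frac{1}{3} \left(-180\right) = -60$)
$l{\left(Z \right)} = - \frac{2}{3}$ ($l{\left(Z \right)} = - \frac{2}{3} + 0 Z^{2} = - \frac{2}{3} + 0 = - \frac{2}{3}$)
$I{\left(-513,-654 \right)} - Q{\left(l{\left(-3 \right)} \right)} = -60 - \left(- \frac{2}{3}\right)^{2} = -60 - \frac{4}{9} = - \frac{544}{9}$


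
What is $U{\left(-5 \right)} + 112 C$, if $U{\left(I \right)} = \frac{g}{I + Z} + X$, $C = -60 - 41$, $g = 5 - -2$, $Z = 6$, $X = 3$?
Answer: $-11302$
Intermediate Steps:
$g = 7$ ($g = 5 + 2 = 7$)
$C = -101$ ($C = -60 - 41 = -101$)
$U{\left(I \right)} = 3 + \frac{7}{6 + I}$ ($U{\left(I \right)} = \frac{1}{I + 6} \cdot 7 + 3 = \frac{1}{6 + I} 7 + 3 = \frac{7}{6 + I} + 3 = 3 + \frac{7}{6 + I}$)
$U{\left(-5 \right)} + 112 C = \frac{25 + 3 \left(-5\right)}{6 - 5} + 112 \left(-101\right) = \frac{25 - 15}{1} - 11312 = 1 \cdot 10 - 11312 = 10 - 11312 = -11302$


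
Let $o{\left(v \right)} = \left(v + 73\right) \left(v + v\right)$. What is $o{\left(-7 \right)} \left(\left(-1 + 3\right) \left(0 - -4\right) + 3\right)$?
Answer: $-10164$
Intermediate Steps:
$o{\left(v \right)} = 2 v \left(73 + v\right)$ ($o{\left(v \right)} = \left(73 + v\right) 2 v = 2 v \left(73 + v\right)$)
$o{\left(-7 \right)} \left(\left(-1 + 3\right) \left(0 - -4\right) + 3\right) = 2 \left(-7\right) \left(73 - 7\right) \left(\left(-1 + 3\right) \left(0 - -4\right) + 3\right) = 2 \left(-7\right) 66 \left(2 \left(0 + 4\right) + 3\right) = - 924 \left(2 \cdot 4 + 3\right) = - 924 \left(8 + 3\right) = \left(-924\right) 11 = -10164$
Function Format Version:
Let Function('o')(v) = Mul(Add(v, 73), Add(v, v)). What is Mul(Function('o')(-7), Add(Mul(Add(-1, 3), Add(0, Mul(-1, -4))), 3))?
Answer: -10164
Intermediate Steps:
Function('o')(v) = Mul(2, v, Add(73, v)) (Function('o')(v) = Mul(Add(73, v), Mul(2, v)) = Mul(2, v, Add(73, v)))
Mul(Function('o')(-7), Add(Mul(Add(-1, 3), Add(0, Mul(-1, -4))), 3)) = Mul(Mul(2, -7, Add(73, -7)), Add(Mul(Add(-1, 3), Add(0, Mul(-1, -4))), 3)) = Mul(Mul(2, -7, 66), Add(Mul(2, Add(0, 4)), 3)) = Mul(-924, Add(Mul(2, 4), 3)) = Mul(-924, Add(8, 3)) = Mul(-924, 11) = -10164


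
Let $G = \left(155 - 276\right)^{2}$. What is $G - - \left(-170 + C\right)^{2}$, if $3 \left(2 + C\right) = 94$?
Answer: $\frac{309853}{9} \approx 34428.0$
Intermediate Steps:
$C = \frac{88}{3}$ ($C = -2 + \frac{1}{3} \cdot 94 = -2 + \frac{94}{3} = \frac{88}{3} \approx 29.333$)
$G = 14641$ ($G = \left(-121\right)^{2} = 14641$)
$G - - \left(-170 + C\right)^{2} = 14641 - - \left(-170 + \frac{88}{3}\right)^{2} = 14641 - - \left(- \frac{422}{3}\right)^{2} = 14641 - \left(-1\right) \frac{178084}{9} = 14641 - - \frac{178084}{9} = 14641 + \frac{178084}{9} = \frac{309853}{9}$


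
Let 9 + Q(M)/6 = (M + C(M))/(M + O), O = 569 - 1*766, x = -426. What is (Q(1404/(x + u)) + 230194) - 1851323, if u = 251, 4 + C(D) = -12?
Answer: -58166399633/35879 ≈ -1.6212e+6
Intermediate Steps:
C(D) = -16 (C(D) = -4 - 12 = -16)
O = -197 (O = 569 - 766 = -197)
Q(M) = -54 + 6*(-16 + M)/(-197 + M) (Q(M) = -54 + 6*((M - 16)/(M - 197)) = -54 + 6*((-16 + M)/(-197 + M)) = -54 + 6*(-16 + M)/(-197 + M))
(Q(1404/(x + u)) + 230194) - 1851323 = (6*(1757 - 11232/(-426 + 251))/(-197 + 1404/(-426 + 251)) + 230194) - 1851323 = (6*(1757 - 11232/(-175))/(-197 + 1404/(-175)) + 230194) - 1851323 = (6*(1757 - 11232*(-1)/175)/(-197 + 1404*(-1/175)) + 230194) - 1851323 = (6*(1757 - 8*(-1404/175))/(-197 - 1404/175) + 230194) - 1851323 = (6*(1757 + 11232/175)/(-35879/175) + 230194) - 1851323 = (6*(-175/35879)*(318707/175) + 230194) - 1851323 = (-1912242/35879 + 230194) - 1851323 = 8257218284/35879 - 1851323 = -58166399633/35879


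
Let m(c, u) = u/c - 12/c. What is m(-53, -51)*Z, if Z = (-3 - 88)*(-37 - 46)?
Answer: 475839/53 ≈ 8978.1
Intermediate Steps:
m(c, u) = -12/c + u/c
Z = 7553 (Z = -91*(-83) = 7553)
m(-53, -51)*Z = ((-12 - 51)/(-53))*7553 = -1/53*(-63)*7553 = (63/53)*7553 = 475839/53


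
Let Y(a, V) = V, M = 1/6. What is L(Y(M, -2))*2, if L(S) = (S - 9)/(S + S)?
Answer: 11/2 ≈ 5.5000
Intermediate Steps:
M = ⅙ ≈ 0.16667
L(S) = (-9 + S)/(2*S) (L(S) = (-9 + S)/((2*S)) = (-9 + S)*(1/(2*S)) = (-9 + S)/(2*S))
L(Y(M, -2))*2 = ((½)*(-9 - 2)/(-2))*2 = ((½)*(-½)*(-11))*2 = (11/4)*2 = 11/2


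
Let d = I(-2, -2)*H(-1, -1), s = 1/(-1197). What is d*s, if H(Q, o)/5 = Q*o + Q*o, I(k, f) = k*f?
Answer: -40/1197 ≈ -0.033417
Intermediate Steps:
I(k, f) = f*k
H(Q, o) = 10*Q*o (H(Q, o) = 5*(Q*o + Q*o) = 5*(2*Q*o) = 10*Q*o)
s = -1/1197 ≈ -0.00083542
d = 40 (d = (-2*(-2))*(10*(-1)*(-1)) = 4*10 = 40)
d*s = 40*(-1/1197) = -40/1197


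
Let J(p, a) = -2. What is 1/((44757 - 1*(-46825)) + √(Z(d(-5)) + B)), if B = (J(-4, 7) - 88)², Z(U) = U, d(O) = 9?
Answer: 91582/8387254615 - 3*√901/8387254615 ≈ 1.0908e-5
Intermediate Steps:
B = 8100 (B = (-2 - 88)² = (-90)² = 8100)
1/((44757 - 1*(-46825)) + √(Z(d(-5)) + B)) = 1/((44757 - 1*(-46825)) + √(9 + 8100)) = 1/((44757 + 46825) + √8109) = 1/(91582 + 3*√901)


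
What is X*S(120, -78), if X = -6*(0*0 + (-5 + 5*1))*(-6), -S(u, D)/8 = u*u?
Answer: 0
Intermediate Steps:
S(u, D) = -8*u**2 (S(u, D) = -8*u*u = -8*u**2)
X = 0 (X = -6*(0 + (-5 + 5))*(-6) = -6*(0 + 0)*(-6) = -6*0*(-6) = 0*(-6) = 0)
X*S(120, -78) = 0*(-8*120**2) = 0*(-8*14400) = 0*(-115200) = 0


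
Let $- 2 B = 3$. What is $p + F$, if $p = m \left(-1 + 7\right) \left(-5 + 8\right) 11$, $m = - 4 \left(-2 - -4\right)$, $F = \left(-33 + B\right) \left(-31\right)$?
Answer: $- \frac{1029}{2} \approx -514.5$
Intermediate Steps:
$B = - \frac{3}{2}$ ($B = \left(- \frac{1}{2}\right) 3 = - \frac{3}{2} \approx -1.5$)
$F = \frac{2139}{2}$ ($F = \left(-33 - \frac{3}{2}\right) \left(-31\right) = \left(- \frac{69}{2}\right) \left(-31\right) = \frac{2139}{2} \approx 1069.5$)
$m = -8$ ($m = - 4 \left(-2 + 4\right) = \left(-4\right) 2 = -8$)
$p = -1584$ ($p = - 8 \left(-1 + 7\right) \left(-5 + 8\right) 11 = - 8 \cdot 6 \cdot 3 \cdot 11 = \left(-8\right) 18 \cdot 11 = \left(-144\right) 11 = -1584$)
$p + F = -1584 + \frac{2139}{2} = - \frac{1029}{2}$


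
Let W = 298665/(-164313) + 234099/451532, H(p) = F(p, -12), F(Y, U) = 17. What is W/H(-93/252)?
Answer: -10710143977/140141535308 ≈ -0.076424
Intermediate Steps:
H(p) = 17
W = -10710143977/8243619724 (W = 298665*(-1/164313) + 234099*(1/451532) = -33185/18257 + 234099/451532 = -10710143977/8243619724 ≈ -1.2992)
W/H(-93/252) = -10710143977/8243619724/17 = -10710143977/8243619724*1/17 = -10710143977/140141535308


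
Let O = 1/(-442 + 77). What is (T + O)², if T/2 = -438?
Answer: 102234307081/133225 ≈ 7.6738e+5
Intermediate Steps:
O = -1/365 (O = 1/(-365) = -1/365 ≈ -0.0027397)
T = -876 (T = 2*(-438) = -876)
(T + O)² = (-876 - 1/365)² = (-319741/365)² = 102234307081/133225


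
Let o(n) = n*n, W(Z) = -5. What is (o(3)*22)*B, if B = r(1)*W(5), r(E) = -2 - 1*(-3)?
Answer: -990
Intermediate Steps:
r(E) = 1 (r(E) = -2 + 3 = 1)
o(n) = n²
B = -5 (B = 1*(-5) = -5)
(o(3)*22)*B = (3²*22)*(-5) = (9*22)*(-5) = 198*(-5) = -990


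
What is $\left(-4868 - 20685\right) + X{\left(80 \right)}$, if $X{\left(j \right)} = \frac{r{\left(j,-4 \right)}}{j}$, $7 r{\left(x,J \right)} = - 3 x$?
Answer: $- \frac{178874}{7} \approx -25553.0$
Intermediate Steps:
$r{\left(x,J \right)} = - \frac{3 x}{7}$ ($r{\left(x,J \right)} = \frac{\left(-3\right) x}{7} = - \frac{3 x}{7}$)
$X{\left(j \right)} = - \frac{3}{7}$ ($X{\left(j \right)} = \frac{\left(- \frac{3}{7}\right) j}{j} = - \frac{3}{7}$)
$\left(-4868 - 20685\right) + X{\left(80 \right)} = \left(-4868 - 20685\right) - \frac{3}{7} = -25553 - \frac{3}{7} = - \frac{178874}{7}$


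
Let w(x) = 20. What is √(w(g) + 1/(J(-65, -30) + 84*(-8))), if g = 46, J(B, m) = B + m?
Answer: √11765013/767 ≈ 4.4720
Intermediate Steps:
√(w(g) + 1/(J(-65, -30) + 84*(-8))) = √(20 + 1/((-65 - 30) + 84*(-8))) = √(20 + 1/(-95 - 672)) = √(20 + 1/(-767)) = √(20 - 1/767) = √(15339/767) = √11765013/767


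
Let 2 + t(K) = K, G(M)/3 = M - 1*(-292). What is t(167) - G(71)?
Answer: -924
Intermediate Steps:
G(M) = 876 + 3*M (G(M) = 3*(M - 1*(-292)) = 3*(M + 292) = 3*(292 + M) = 876 + 3*M)
t(K) = -2 + K
t(167) - G(71) = (-2 + 167) - (876 + 3*71) = 165 - (876 + 213) = 165 - 1*1089 = 165 - 1089 = -924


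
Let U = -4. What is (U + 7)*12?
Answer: 36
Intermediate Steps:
(U + 7)*12 = (-4 + 7)*12 = 3*12 = 36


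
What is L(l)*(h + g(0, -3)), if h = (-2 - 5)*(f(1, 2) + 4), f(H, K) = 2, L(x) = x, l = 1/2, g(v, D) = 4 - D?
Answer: -35/2 ≈ -17.500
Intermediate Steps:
l = ½ ≈ 0.50000
h = -42 (h = (-2 - 5)*(2 + 4) = -7*6 = -42)
L(l)*(h + g(0, -3)) = (-42 + (4 - 1*(-3)))/2 = (-42 + (4 + 3))/2 = (-42 + 7)/2 = (½)*(-35) = -35/2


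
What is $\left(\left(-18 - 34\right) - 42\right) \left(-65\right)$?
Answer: $6110$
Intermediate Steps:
$\left(\left(-18 - 34\right) - 42\right) \left(-65\right) = \left(-52 - 42\right) \left(-65\right) = \left(-94\right) \left(-65\right) = 6110$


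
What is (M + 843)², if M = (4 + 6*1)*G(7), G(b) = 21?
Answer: 1108809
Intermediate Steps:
M = 210 (M = (4 + 6*1)*21 = (4 + 6)*21 = 10*21 = 210)
(M + 843)² = (210 + 843)² = 1053² = 1108809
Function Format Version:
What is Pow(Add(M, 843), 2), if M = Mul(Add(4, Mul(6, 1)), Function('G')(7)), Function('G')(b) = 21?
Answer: 1108809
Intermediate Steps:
M = 210 (M = Mul(Add(4, Mul(6, 1)), 21) = Mul(Add(4, 6), 21) = Mul(10, 21) = 210)
Pow(Add(M, 843), 2) = Pow(Add(210, 843), 2) = Pow(1053, 2) = 1108809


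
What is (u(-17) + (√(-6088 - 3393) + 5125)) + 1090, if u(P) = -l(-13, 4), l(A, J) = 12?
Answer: 6203 + I*√9481 ≈ 6203.0 + 97.37*I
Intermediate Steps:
u(P) = -12 (u(P) = -1*12 = -12)
(u(-17) + (√(-6088 - 3393) + 5125)) + 1090 = (-12 + (√(-6088 - 3393) + 5125)) + 1090 = (-12 + (√(-9481) + 5125)) + 1090 = (-12 + (I*√9481 + 5125)) + 1090 = (-12 + (5125 + I*√9481)) + 1090 = (5113 + I*√9481) + 1090 = 6203 + I*√9481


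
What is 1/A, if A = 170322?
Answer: 1/170322 ≈ 5.8712e-6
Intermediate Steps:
1/A = 1/170322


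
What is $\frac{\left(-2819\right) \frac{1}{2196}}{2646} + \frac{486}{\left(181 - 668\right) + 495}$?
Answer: $\frac{352992103}{5810616} \approx 60.75$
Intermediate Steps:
$\frac{\left(-2819\right) \frac{1}{2196}}{2646} + \frac{486}{\left(181 - 668\right) + 495} = \left(-2819\right) \frac{1}{2196} \cdot \frac{1}{2646} + \frac{486}{-487 + 495} = \left(- \frac{2819}{2196}\right) \frac{1}{2646} + \frac{486}{8} = - \frac{2819}{5810616} + 486 \cdot \frac{1}{8} = - \frac{2819}{5810616} + \frac{243}{4} = \frac{352992103}{5810616}$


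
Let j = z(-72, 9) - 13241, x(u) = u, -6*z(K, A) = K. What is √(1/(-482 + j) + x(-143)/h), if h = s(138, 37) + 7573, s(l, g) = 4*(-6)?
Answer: I*√203719517115258/103504339 ≈ 0.1379*I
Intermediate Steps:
z(K, A) = -K/6
s(l, g) = -24
h = 7549 (h = -24 + 7573 = 7549)
j = -13229 (j = -⅙*(-72) - 13241 = 12 - 13241 = -13229)
√(1/(-482 + j) + x(-143)/h) = √(1/(-482 - 13229) - 143/7549) = √(1/(-13711) - 143*1/7549) = √(-1/13711 - 143/7549) = √(-1968222/103504339) = I*√203719517115258/103504339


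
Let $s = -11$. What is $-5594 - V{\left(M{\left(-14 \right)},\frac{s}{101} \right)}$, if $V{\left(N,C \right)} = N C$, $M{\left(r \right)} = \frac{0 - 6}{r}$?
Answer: $- \frac{3954925}{707} \approx -5594.0$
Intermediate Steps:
$M{\left(r \right)} = - \frac{6}{r}$ ($M{\left(r \right)} = \frac{0 - 6}{r} = - \frac{6}{r}$)
$V{\left(N,C \right)} = C N$
$-5594 - V{\left(M{\left(-14 \right)},\frac{s}{101} \right)} = -5594 - - \frac{11}{101} \left(- \frac{6}{-14}\right) = -5594 - \left(-11\right) \frac{1}{101} \left(\left(-6\right) \left(- \frac{1}{14}\right)\right) = -5594 - \left(- \frac{11}{101}\right) \frac{3}{7} = -5594 - - \frac{33}{707} = -5594 + \frac{33}{707} = - \frac{3954925}{707}$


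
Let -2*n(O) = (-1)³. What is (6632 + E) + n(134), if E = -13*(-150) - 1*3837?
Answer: 9491/2 ≈ 4745.5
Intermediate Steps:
E = -1887 (E = 1950 - 3837 = -1887)
n(O) = ½ (n(O) = -½*(-1)³ = -½*(-1) = ½)
(6632 + E) + n(134) = (6632 - 1887) + ½ = 4745 + ½ = 9491/2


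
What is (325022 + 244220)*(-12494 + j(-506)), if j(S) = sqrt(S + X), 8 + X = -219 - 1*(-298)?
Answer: -7112109548 + 569242*I*sqrt(435) ≈ -7.1121e+9 + 1.1872e+7*I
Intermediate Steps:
X = 71 (X = -8 + (-219 - 1*(-298)) = -8 + (-219 + 298) = -8 + 79 = 71)
j(S) = sqrt(71 + S) (j(S) = sqrt(S + 71) = sqrt(71 + S))
(325022 + 244220)*(-12494 + j(-506)) = (325022 + 244220)*(-12494 + sqrt(71 - 506)) = 569242*(-12494 + sqrt(-435)) = 569242*(-12494 + I*sqrt(435)) = -7112109548 + 569242*I*sqrt(435)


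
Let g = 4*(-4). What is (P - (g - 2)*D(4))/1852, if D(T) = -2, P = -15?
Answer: -51/1852 ≈ -0.027538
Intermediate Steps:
g = -16
(P - (g - 2)*D(4))/1852 = (-15 - (-16 - 2)*(-2))/1852 = (-15 - (-18)*(-2))*(1/1852) = (-15 - 1*36)*(1/1852) = (-15 - 36)*(1/1852) = -51*1/1852 = -51/1852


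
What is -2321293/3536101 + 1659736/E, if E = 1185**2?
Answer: 2609376466411/4965481426725 ≈ 0.52550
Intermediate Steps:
E = 1404225
-2321293/3536101 + 1659736/E = -2321293/3536101 + 1659736/1404225 = 2609376466411/4965481426725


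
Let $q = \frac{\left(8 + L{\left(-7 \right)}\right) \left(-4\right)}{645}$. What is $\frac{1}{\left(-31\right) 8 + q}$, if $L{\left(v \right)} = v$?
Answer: $- \frac{645}{159964} \approx -0.0040322$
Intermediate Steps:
$q = - \frac{4}{645}$ ($q = \frac{\left(8 - 7\right) \left(-4\right)}{645} = 1 \left(-4\right) \frac{1}{645} = \left(-4\right) \frac{1}{645} = - \frac{4}{645} \approx -0.0062016$)
$\frac{1}{\left(-31\right) 8 + q} = \frac{1}{\left(-31\right) 8 - \frac{4}{645}} = \frac{1}{-248 - \frac{4}{645}} = \frac{1}{- \frac{159964}{645}} = - \frac{645}{159964}$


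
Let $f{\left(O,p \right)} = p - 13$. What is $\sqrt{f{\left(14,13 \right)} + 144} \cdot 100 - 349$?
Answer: $851$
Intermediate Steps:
$f{\left(O,p \right)} = -13 + p$
$\sqrt{f{\left(14,13 \right)} + 144} \cdot 100 - 349 = \sqrt{\left(-13 + 13\right) + 144} \cdot 100 - 349 = \sqrt{0 + 144} \cdot 100 - 349 = \sqrt{144} \cdot 100 - 349 = 12 \cdot 100 - 349 = 1200 - 349 = 851$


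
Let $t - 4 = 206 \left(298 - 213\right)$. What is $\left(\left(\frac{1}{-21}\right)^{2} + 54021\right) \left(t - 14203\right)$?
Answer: $\frac{11268402926}{63} \approx 1.7886 \cdot 10^{8}$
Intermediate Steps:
$t = 17514$ ($t = 4 + 206 \left(298 - 213\right) = 4 + 206 \cdot 85 = 4 + 17510 = 17514$)
$\left(\left(\frac{1}{-21}\right)^{2} + 54021\right) \left(t - 14203\right) = \left(\left(\frac{1}{-21}\right)^{2} + 54021\right) \left(17514 - 14203\right) = \left(\left(- \frac{1}{21}\right)^{2} + 54021\right) 3311 = \left(\frac{1}{441} + 54021\right) 3311 = \frac{23823262}{441} \cdot 3311 = \frac{11268402926}{63}$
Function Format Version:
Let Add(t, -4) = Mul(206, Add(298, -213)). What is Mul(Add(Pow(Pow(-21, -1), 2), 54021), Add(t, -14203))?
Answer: Rational(11268402926, 63) ≈ 1.7886e+8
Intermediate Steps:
t = 17514 (t = Add(4, Mul(206, Add(298, -213))) = Add(4, Mul(206, 85)) = Add(4, 17510) = 17514)
Mul(Add(Pow(Pow(-21, -1), 2), 54021), Add(t, -14203)) = Mul(Add(Pow(Pow(-21, -1), 2), 54021), Add(17514, -14203)) = Mul(Add(Pow(Rational(-1, 21), 2), 54021), 3311) = Mul(Add(Rational(1, 441), 54021), 3311) = Mul(Rational(23823262, 441), 3311) = Rational(11268402926, 63)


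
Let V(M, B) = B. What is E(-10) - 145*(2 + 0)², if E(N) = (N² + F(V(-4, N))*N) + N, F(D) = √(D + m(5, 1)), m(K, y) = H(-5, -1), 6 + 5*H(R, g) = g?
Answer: -490 - 2*I*√285 ≈ -490.0 - 33.764*I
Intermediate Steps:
H(R, g) = -6/5 + g/5
m(K, y) = -7/5 (m(K, y) = -6/5 + (⅕)*(-1) = -6/5 - ⅕ = -7/5)
F(D) = √(-7/5 + D) (F(D) = √(D - 7/5) = √(-7/5 + D))
E(N) = N + N² + N*√(-35 + 25*N)/5 (E(N) = (N² + (√(-35 + 25*N)/5)*N) + N = (N² + N*√(-35 + 25*N)/5) + N = N + N² + N*√(-35 + 25*N)/5)
E(-10) - 145*(2 + 0)² = (⅕)*(-10)*(5 + √(-35 + 25*(-10)) + 5*(-10)) - 145*(2 + 0)² = (⅕)*(-10)*(5 + √(-35 - 250) - 50) - 145*2² = (⅕)*(-10)*(5 + √(-285) - 50) - 145*4 = (⅕)*(-10)*(5 + I*√285 - 50) - 580 = (⅕)*(-10)*(-45 + I*√285) - 580 = (90 - 2*I*√285) - 580 = -490 - 2*I*√285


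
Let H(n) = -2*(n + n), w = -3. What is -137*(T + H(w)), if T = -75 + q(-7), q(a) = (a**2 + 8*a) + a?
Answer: 10549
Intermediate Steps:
q(a) = a**2 + 9*a
T = -89 (T = -75 - 7*(9 - 7) = -75 - 7*2 = -75 - 14 = -89)
H(n) = -4*n
-137*(T + H(w)) = -137*(-89 - 4*(-3)) = -137*(-89 + 12) = -137*(-77) = 10549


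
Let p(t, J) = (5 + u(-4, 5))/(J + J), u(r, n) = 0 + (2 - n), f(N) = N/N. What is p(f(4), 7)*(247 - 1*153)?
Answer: 94/7 ≈ 13.429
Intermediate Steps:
f(N) = 1
u(r, n) = 2 - n
p(t, J) = 1/J (p(t, J) = (5 + (2 - 1*5))/(J + J) = (5 + (2 - 5))/((2*J)) = (5 - 3)*(1/(2*J)) = 2*(1/(2*J)) = 1/J)
p(f(4), 7)*(247 - 1*153) = (247 - 1*153)/7 = (247 - 153)/7 = (⅐)*94 = 94/7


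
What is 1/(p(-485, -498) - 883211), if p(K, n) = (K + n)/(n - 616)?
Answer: -1114/983896071 ≈ -1.1322e-6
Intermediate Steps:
p(K, n) = (K + n)/(-616 + n)
1/(p(-485, -498) - 883211) = 1/((-485 - 498)/(-616 - 498) - 883211) = 1/(-983/(-1114) - 883211) = 1/(-1/1114*(-983) - 883211) = 1/(983/1114 - 883211) = 1/(-983896071/1114) = -1114/983896071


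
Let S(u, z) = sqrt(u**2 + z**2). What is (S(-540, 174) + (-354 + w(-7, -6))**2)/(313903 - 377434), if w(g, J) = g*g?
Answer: -93025/63531 - 2*sqrt(8941)/21177 ≈ -1.4732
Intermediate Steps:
w(g, J) = g**2
(S(-540, 174) + (-354 + w(-7, -6))**2)/(313903 - 377434) = (sqrt((-540)**2 + 174**2) + (-354 + (-7)**2)**2)/(313903 - 377434) = (sqrt(291600 + 30276) + (-354 + 49)**2)/(-63531) = (sqrt(321876) + (-305)**2)*(-1/63531) = (6*sqrt(8941) + 93025)*(-1/63531) = (93025 + 6*sqrt(8941))*(-1/63531) = -93025/63531 - 2*sqrt(8941)/21177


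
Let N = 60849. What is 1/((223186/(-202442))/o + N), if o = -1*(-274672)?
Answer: 27802574512/1691758856369095 ≈ 1.6434e-5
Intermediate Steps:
o = 274672
1/((223186/(-202442))/o + N) = 1/((223186/(-202442))/274672 + 60849) = 1/((223186*(-1/202442))*(1/274672) + 60849) = 1/(-111593/101221*1/274672 + 60849) = 1/(-111593/27802574512 + 60849) = 1/(1691758856369095/27802574512) = 27802574512/1691758856369095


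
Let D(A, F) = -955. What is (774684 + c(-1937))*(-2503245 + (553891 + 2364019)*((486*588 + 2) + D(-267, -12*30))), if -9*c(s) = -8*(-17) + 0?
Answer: 5794181118140328100/9 ≈ 6.4380e+17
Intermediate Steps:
c(s) = -136/9 (c(s) = -(-8*(-17) + 0)/9 = -(136 + 0)/9 = -1/9*136 = -136/9)
(774684 + c(-1937))*(-2503245 + (553891 + 2364019)*((486*588 + 2) + D(-267, -12*30))) = (774684 - 136/9)*(-2503245 + (553891 + 2364019)*((486*588 + 2) - 955)) = 6972020*(-2503245 + 2917910*((285768 + 2) - 955))/9 = 6972020*(-2503245 + 2917910*(285770 - 955))/9 = 6972020*(-2503245 + 2917910*284815)/9 = 6972020*(-2503245 + 831064536650)/9 = (6972020/9)*831062033405 = 5794181118140328100/9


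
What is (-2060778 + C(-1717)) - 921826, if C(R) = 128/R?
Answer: -5121131196/1717 ≈ -2.9826e+6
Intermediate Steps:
(-2060778 + C(-1717)) - 921826 = (-2060778 + 128/(-1717)) - 921826 = (-2060778 + 128*(-1/1717)) - 921826 = (-2060778 - 128/1717) - 921826 = -3538355954/1717 - 921826 = -5121131196/1717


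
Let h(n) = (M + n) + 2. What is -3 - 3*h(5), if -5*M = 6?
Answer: -102/5 ≈ -20.400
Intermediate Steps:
M = -6/5 (M = -⅕*6 = -6/5 ≈ -1.2000)
h(n) = ⅘ + n (h(n) = (-6/5 + n) + 2 = ⅘ + n)
-3 - 3*h(5) = -3 - 3*(⅘ + 5) = -3 - 3*29/5 = -3 - 87/5 = -102/5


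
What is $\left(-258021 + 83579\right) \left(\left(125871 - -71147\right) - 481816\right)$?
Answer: $49680732716$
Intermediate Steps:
$\left(-258021 + 83579\right) \left(\left(125871 - -71147\right) - 481816\right) = - 174442 \left(\left(125871 + 71147\right) - 481816\right) = - 174442 \left(197018 - 481816\right) = \left(-174442\right) \left(-284798\right) = 49680732716$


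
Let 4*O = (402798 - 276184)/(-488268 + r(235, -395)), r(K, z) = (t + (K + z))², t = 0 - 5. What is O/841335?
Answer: -63307/775783224810 ≈ -8.1604e-8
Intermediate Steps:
t = -5
r(K, z) = (-5 + K + z)² (r(K, z) = (-5 + (K + z))² = (-5 + K + z)²)
O = -63307/922086 (O = ((402798 - 276184)/(-488268 + (-5 + 235 - 395)²))/4 = (126614/(-488268 + (-165)²))/4 = (126614/(-488268 + 27225))/4 = (126614/(-461043))/4 = (126614*(-1/461043))/4 = (¼)*(-126614/461043) = -63307/922086 ≈ -0.068656)
O/841335 = -63307/922086/841335 = -63307/922086*1/841335 = -63307/775783224810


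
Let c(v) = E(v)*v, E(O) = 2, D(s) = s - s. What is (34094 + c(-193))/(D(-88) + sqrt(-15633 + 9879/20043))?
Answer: -16854*I*sqrt(174442212795)/26110195 ≈ -269.6*I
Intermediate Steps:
D(s) = 0
c(v) = 2*v
(34094 + c(-193))/(D(-88) + sqrt(-15633 + 9879/20043)) = (34094 + 2*(-193))/(0 + sqrt(-15633 + 9879/20043)) = (34094 - 386)/(0 + sqrt(-15633 + 9879*(1/20043))) = 33708/(0 + sqrt(-15633 + 3293/6681)) = 33708/(0 + sqrt(-104440780/6681)) = 33708/(0 + 2*I*sqrt(174442212795)/6681) = 33708/((2*I*sqrt(174442212795)/6681)) = 33708*(-I*sqrt(174442212795)/52220390) = -16854*I*sqrt(174442212795)/26110195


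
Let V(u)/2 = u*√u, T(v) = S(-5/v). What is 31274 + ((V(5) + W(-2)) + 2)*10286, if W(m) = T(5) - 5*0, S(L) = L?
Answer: 41560 + 102860*√5 ≈ 2.7156e+5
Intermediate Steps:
T(v) = -5/v
W(m) = -1 (W(m) = -5/5 - 5*0 = -5*⅕ + 0 = -1 + 0 = -1)
V(u) = 2*u^(3/2) (V(u) = 2*(u*√u) = 2*u^(3/2))
31274 + ((V(5) + W(-2)) + 2)*10286 = 31274 + ((2*5^(3/2) - 1) + 2)*10286 = 31274 + ((2*(5*√5) - 1) + 2)*10286 = 31274 + ((10*√5 - 1) + 2)*10286 = 31274 + ((-1 + 10*√5) + 2)*10286 = 31274 + (1 + 10*√5)*10286 = 31274 + (10286 + 102860*√5) = 41560 + 102860*√5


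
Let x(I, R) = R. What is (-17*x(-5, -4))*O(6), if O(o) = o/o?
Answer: 68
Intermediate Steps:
O(o) = 1
(-17*x(-5, -4))*O(6) = -17*(-4)*1 = 68*1 = 68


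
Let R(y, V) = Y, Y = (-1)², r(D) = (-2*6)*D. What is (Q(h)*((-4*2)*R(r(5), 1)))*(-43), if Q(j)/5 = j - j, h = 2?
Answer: 0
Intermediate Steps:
r(D) = -12*D
Y = 1
Q(j) = 0 (Q(j) = 5*(j - j) = 5*0 = 0)
R(y, V) = 1
(Q(h)*((-4*2)*R(r(5), 1)))*(-43) = (0*(-4*2*1))*(-43) = (0*(-8*1))*(-43) = (0*(-8))*(-43) = 0*(-43) = 0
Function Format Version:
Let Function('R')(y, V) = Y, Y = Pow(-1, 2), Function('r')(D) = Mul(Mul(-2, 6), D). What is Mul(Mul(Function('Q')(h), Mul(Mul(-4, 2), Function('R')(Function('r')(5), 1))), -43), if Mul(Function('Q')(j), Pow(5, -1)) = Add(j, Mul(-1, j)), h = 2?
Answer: 0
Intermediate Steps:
Function('r')(D) = Mul(-12, D)
Y = 1
Function('Q')(j) = 0 (Function('Q')(j) = Mul(5, Add(j, Mul(-1, j))) = Mul(5, 0) = 0)
Function('R')(y, V) = 1
Mul(Mul(Function('Q')(h), Mul(Mul(-4, 2), Function('R')(Function('r')(5), 1))), -43) = Mul(Mul(0, Mul(Mul(-4, 2), 1)), -43) = Mul(Mul(0, Mul(-8, 1)), -43) = Mul(Mul(0, -8), -43) = Mul(0, -43) = 0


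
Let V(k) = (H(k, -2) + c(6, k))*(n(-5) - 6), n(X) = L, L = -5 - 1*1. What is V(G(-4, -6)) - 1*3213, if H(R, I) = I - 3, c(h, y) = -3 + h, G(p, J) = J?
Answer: -3189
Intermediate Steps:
H(R, I) = -3 + I
L = -6 (L = -5 - 1 = -6)
n(X) = -6
V(k) = 24 (V(k) = ((-3 - 2) + (-3 + 6))*(-6 - 6) = (-5 + 3)*(-12) = -2*(-12) = 24)
V(G(-4, -6)) - 1*3213 = 24 - 1*3213 = 24 - 3213 = -3189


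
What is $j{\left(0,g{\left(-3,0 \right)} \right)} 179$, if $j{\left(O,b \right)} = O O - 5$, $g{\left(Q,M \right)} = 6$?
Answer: $-895$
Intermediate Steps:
$j{\left(O,b \right)} = -5 + O^{2}$ ($j{\left(O,b \right)} = O^{2} - 5 = -5 + O^{2}$)
$j{\left(0,g{\left(-3,0 \right)} \right)} 179 = \left(-5 + 0^{2}\right) 179 = \left(-5 + 0\right) 179 = \left(-5\right) 179 = -895$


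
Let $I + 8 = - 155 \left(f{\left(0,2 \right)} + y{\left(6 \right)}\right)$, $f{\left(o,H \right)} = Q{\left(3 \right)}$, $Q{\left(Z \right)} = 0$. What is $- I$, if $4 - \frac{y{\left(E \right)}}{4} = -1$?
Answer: $3108$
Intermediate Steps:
$y{\left(E \right)} = 20$ ($y{\left(E \right)} = 16 - -4 = 16 + 4 = 20$)
$f{\left(o,H \right)} = 0$
$I = -3108$ ($I = -8 - 155 \left(0 + 20\right) = -8 - 3100 = -3108$)
$- I = \left(-1\right) \left(-3108\right) = 3108$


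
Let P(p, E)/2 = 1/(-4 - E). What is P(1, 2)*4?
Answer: -4/3 ≈ -1.3333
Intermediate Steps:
P(p, E) = 2/(-4 - E)
P(1, 2)*4 = -2/(4 + 2)*4 = -2/6*4 = -2*⅙*4 = -⅓*4 = -4/3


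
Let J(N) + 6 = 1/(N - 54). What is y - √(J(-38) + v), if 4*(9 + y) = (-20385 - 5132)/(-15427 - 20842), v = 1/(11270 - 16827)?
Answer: -1280167/145076 - 3*I*√43641960627/255622 ≈ -8.8241 - 2.4517*I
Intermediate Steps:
J(N) = -6 + 1/(-54 + N) (J(N) = -6 + 1/(N - 54) = -6 + 1/(-54 + N))
v = -1/5557 (v = 1/(-5557) = -1/5557 ≈ -0.00017995)
y = -1280167/145076 (y = -9 + ((-20385 - 5132)/(-15427 - 20842))/4 = -9 + (-25517/(-36269))/4 = -9 + (-25517*(-1/36269))/4 = -9 + (¼)*(25517/36269) = -9 + 25517/145076 = -1280167/145076 ≈ -8.8241)
y - √(J(-38) + v) = -1280167/145076 - √((325 - 6*(-38))/(-54 - 38) - 1/5557) = -1280167/145076 - √((325 + 228)/(-92) - 1/5557) = -1280167/145076 - √(-1/92*553 - 1/5557) = -1280167/145076 - √(-553/92 - 1/5557) = -1280167/145076 - √(-3073113/511244) = -1280167/145076 - 3*I*√43641960627/255622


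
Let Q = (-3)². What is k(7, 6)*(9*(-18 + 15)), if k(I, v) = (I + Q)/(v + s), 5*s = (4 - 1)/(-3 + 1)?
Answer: -1440/19 ≈ -75.789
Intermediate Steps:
Q = 9
s = -3/10 (s = ((4 - 1)/(-3 + 1))/5 = (3/(-2))/5 = (3*(-½))/5 = (⅕)*(-3/2) = -3/10 ≈ -0.30000)
k(I, v) = (9 + I)/(-3/10 + v) (k(I, v) = (I + 9)/(v - 3/10) = (9 + I)/(-3/10 + v))
k(7, 6)*(9*(-18 + 15)) = (10*(9 + 7)/(-3 + 10*6))*(9*(-18 + 15)) = (10*16/(-3 + 60))*(9*(-3)) = (10*16/57)*(-27) = (10*(1/57)*16)*(-27) = (160/57)*(-27) = -1440/19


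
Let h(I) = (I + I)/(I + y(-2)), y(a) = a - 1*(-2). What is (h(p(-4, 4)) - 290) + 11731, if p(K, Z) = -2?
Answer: 11443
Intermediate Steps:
y(a) = 2 + a (y(a) = a + 2 = 2 + a)
h(I) = 2 (h(I) = (I + I)/(I + (2 - 2)) = (2*I)/(I + 0) = (2*I)/I = 2)
(h(p(-4, 4)) - 290) + 11731 = (2 - 290) + 11731 = -288 + 11731 = 11443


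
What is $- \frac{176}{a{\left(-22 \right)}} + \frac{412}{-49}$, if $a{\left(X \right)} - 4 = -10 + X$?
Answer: $- \frac{104}{49} \approx -2.1224$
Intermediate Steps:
$a{\left(X \right)} = -6 + X$ ($a{\left(X \right)} = 4 + \left(-10 + X\right) = -6 + X$)
$- \frac{176}{a{\left(-22 \right)}} + \frac{412}{-49} = - \frac{176}{-6 - 22} + \frac{412}{-49} = - \frac{176}{-28} + 412 \left(- \frac{1}{49}\right) = \left(-176\right) \left(- \frac{1}{28}\right) - \frac{412}{49} = \frac{44}{7} - \frac{412}{49} = - \frac{104}{49}$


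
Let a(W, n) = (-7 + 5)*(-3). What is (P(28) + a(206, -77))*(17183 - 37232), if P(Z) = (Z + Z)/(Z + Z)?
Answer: -140343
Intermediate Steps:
a(W, n) = 6 (a(W, n) = -2*(-3) = 6)
P(Z) = 1 (P(Z) = (2*Z)/((2*Z)) = (2*Z)*(1/(2*Z)) = 1)
(P(28) + a(206, -77))*(17183 - 37232) = (1 + 6)*(17183 - 37232) = 7*(-20049) = -140343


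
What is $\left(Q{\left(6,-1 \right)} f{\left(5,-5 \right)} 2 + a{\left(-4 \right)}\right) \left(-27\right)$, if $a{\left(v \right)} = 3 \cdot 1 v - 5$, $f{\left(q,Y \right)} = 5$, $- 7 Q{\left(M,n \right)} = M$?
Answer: $\frac{4833}{7} \approx 690.43$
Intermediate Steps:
$Q{\left(M,n \right)} = - \frac{M}{7}$
$a{\left(v \right)} = -5 + 3 v$ ($a{\left(v \right)} = 3 v - 5 = -5 + 3 v$)
$\left(Q{\left(6,-1 \right)} f{\left(5,-5 \right)} 2 + a{\left(-4 \right)}\right) \left(-27\right) = \left(\left(- \frac{1}{7}\right) 6 \cdot 5 \cdot 2 + \left(-5 + 3 \left(-4\right)\right)\right) \left(-27\right) = \left(\left(- \frac{6}{7}\right) 5 \cdot 2 - 17\right) \left(-27\right) = \left(\left(- \frac{30}{7}\right) 2 - 17\right) \left(-27\right) = \left(- \frac{60}{7} - 17\right) \left(-27\right) = \left(- \frac{179}{7}\right) \left(-27\right) = \frac{4833}{7}$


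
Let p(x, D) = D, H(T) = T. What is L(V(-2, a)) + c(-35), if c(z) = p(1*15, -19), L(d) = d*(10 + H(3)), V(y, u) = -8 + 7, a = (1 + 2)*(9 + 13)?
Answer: -32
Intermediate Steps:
a = 66 (a = 3*22 = 66)
V(y, u) = -1
L(d) = 13*d (L(d) = d*(10 + 3) = d*13 = 13*d)
c(z) = -19
L(V(-2, a)) + c(-35) = 13*(-1) - 19 = -13 - 19 = -32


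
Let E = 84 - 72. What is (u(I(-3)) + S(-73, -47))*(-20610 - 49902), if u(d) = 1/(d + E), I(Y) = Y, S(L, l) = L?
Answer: 15418624/3 ≈ 5.1395e+6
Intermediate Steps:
E = 12
u(d) = 1/(12 + d) (u(d) = 1/(d + 12) = 1/(12 + d))
(u(I(-3)) + S(-73, -47))*(-20610 - 49902) = (1/(12 - 3) - 73)*(-20610 - 49902) = (1/9 - 73)*(-70512) = (⅑ - 73)*(-70512) = -656/9*(-70512) = 15418624/3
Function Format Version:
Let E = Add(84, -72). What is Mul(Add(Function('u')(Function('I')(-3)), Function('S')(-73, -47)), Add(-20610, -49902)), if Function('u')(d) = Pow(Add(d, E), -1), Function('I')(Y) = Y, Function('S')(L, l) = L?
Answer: Rational(15418624, 3) ≈ 5.1395e+6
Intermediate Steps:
E = 12
Function('u')(d) = Pow(Add(12, d), -1) (Function('u')(d) = Pow(Add(d, 12), -1) = Pow(Add(12, d), -1))
Mul(Add(Function('u')(Function('I')(-3)), Function('S')(-73, -47)), Add(-20610, -49902)) = Mul(Add(Pow(Add(12, -3), -1), -73), Add(-20610, -49902)) = Mul(Add(Pow(9, -1), -73), -70512) = Mul(Add(Rational(1, 9), -73), -70512) = Mul(Rational(-656, 9), -70512) = Rational(15418624, 3)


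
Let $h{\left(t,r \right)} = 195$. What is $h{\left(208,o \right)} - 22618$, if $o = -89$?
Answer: $-22423$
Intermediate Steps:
$h{\left(208,o \right)} - 22618 = 195 - 22618 = -22423$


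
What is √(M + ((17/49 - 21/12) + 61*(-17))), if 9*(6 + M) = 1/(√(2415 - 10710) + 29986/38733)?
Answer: √3*√((-23786283897*√8295 + 18412141918*I)/(-29986*I + 38733*√8295))/42 ≈ 1.8874e-5 - 32.317*I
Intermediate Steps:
M = -6 + 1/(9*(29986/38733 + I*√8295)) (M = -6 + 1/(9*(√(2415 - 10710) + 29986/38733)) = -6 + 1/(9*(√(-8295) + 29986*(1/38733))) = -6 + 1/(9*(I*√8295 + 29986/38733)) = -6 + 1/(9*(29986/38733 + I*√8295)) ≈ -6.0 - 0.0012199*I)
√(M + ((17/49 - 21/12) + 61*(-17))) = √((-697194*√8295 + 526837*I)/(3*(-29986*I + 38733*√8295)) + ((17/49 - 21/12) + 61*(-17))) = √((-697194*√8295 + 526837*I)/(3*(-29986*I + 38733*√8295)) + ((17*(1/49) - 21*1/12) - 1037)) = √((-697194*√8295 + 526837*I)/(3*(-29986*I + 38733*√8295)) + ((17/49 - 7/4) - 1037)) = √((-697194*√8295 + 526837*I)/(3*(-29986*I + 38733*√8295)) + (-275/196 - 1037)) = √((-697194*√8295 + 526837*I)/(3*(-29986*I + 38733*√8295)) - 203527/196) = √(-203527/196 + (-697194*√8295 + 526837*I)/(3*(-29986*I + 38733*√8295)))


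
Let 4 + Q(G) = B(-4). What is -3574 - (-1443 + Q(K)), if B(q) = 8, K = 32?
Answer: -2135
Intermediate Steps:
Q(G) = 4 (Q(G) = -4 + 8 = 4)
-3574 - (-1443 + Q(K)) = -3574 - (-1443 + 4) = -3574 - 1*(-1439) = -3574 + 1439 = -2135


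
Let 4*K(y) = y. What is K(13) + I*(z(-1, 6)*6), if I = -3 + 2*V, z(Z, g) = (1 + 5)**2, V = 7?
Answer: 9517/4 ≈ 2379.3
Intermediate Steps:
K(y) = y/4
z(Z, g) = 36 (z(Z, g) = 6**2 = 36)
I = 11 (I = -3 + 2*7 = -3 + 14 = 11)
K(13) + I*(z(-1, 6)*6) = (1/4)*13 + 11*(36*6) = 13/4 + 11*216 = 13/4 + 2376 = 9517/4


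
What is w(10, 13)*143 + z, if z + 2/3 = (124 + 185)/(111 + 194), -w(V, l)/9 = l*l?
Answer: -199014928/915 ≈ -2.1750e+5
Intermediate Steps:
w(V, l) = -9*l² (w(V, l) = -9*l*l = -9*l²)
z = 317/915 (z = -⅔ + (124 + 185)/(111 + 194) = -⅔ + 309/305 = 317/915 ≈ 0.34645)
w(10, 13)*143 + z = -9*13²*143 + 317/915 = -9*169*143 + 317/915 = -1521*143 + 317/915 = -217503 + 317/915 = -199014928/915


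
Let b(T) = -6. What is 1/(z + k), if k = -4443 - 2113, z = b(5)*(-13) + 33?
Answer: -1/6445 ≈ -0.00015516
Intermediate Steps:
z = 111 (z = -6*(-13) + 33 = 78 + 33 = 111)
k = -6556
1/(z + k) = 1/(111 - 6556) = 1/(-6445) = -1/6445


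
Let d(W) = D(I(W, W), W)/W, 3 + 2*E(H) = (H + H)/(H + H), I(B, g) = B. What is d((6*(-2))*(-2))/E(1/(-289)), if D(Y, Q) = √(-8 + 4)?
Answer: -I/12 ≈ -0.083333*I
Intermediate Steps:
D(Y, Q) = 2*I (D(Y, Q) = √(-4) = 2*I)
E(H) = -1 (E(H) = -3/2 + ((H + H)/(H + H))/2 = -3/2 + ((2*H)/((2*H)))/2 = -3/2 + ((2*H)*(1/(2*H)))/2 = -3/2 + (½)*1 = -3/2 + ½ = -1)
d(W) = 2*I/W (d(W) = (2*I)/W = 2*I/W)
d((6*(-2))*(-2))/E(1/(-289)) = (2*I/(((6*(-2))*(-2))))/(-1) = (2*I/((-12*(-2))))*(-1) = (2*I/24)*(-1) = (2*I*(1/24))*(-1) = (I/12)*(-1) = -I/12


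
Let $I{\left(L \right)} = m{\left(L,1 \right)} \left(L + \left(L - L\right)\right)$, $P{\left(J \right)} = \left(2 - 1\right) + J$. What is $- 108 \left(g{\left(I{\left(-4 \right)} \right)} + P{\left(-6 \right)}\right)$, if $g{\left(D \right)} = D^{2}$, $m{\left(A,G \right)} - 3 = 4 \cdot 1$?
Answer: $-84132$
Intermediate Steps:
$P{\left(J \right)} = 1 + J$
$m{\left(A,G \right)} = 7$ ($m{\left(A,G \right)} = 3 + 4 \cdot 1 = 3 + 4 = 7$)
$I{\left(L \right)} = 7 L$ ($I{\left(L \right)} = 7 \left(L + \left(L - L\right)\right) = 7 \left(L + 0\right) = 7 L$)
$- 108 \left(g{\left(I{\left(-4 \right)} \right)} + P{\left(-6 \right)}\right) = - 108 \left(\left(7 \left(-4\right)\right)^{2} + \left(1 - 6\right)\right) = - 108 \left(\left(-28\right)^{2} - 5\right) = - 108 \left(784 - 5\right) = \left(-108\right) 779 = -84132$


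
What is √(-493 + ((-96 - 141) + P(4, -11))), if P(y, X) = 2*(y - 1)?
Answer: 2*I*√181 ≈ 26.907*I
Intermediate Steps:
P(y, X) = -2 + 2*y (P(y, X) = 2*(-1 + y) = -2 + 2*y)
√(-493 + ((-96 - 141) + P(4, -11))) = √(-493 + ((-96 - 141) + (-2 + 2*4))) = √(-493 + (-237 + (-2 + 8))) = √(-493 + (-237 + 6)) = √(-493 - 231) = √(-724) = 2*I*√181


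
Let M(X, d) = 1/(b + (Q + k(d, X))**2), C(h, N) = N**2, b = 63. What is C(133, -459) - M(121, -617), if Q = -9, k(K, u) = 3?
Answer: 20857418/99 ≈ 2.1068e+5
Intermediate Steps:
M(X, d) = 1/99 (M(X, d) = 1/(63 + (-9 + 3)**2) = 1/(63 + (-6)**2) = 1/(63 + 36) = 1/99)
C(133, -459) - M(121, -617) = (-459)**2 - 1*1/99 = 210681 - 1/99 = 20857418/99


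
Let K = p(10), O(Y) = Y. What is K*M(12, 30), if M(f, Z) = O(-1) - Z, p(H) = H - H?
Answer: 0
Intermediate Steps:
p(H) = 0
K = 0
M(f, Z) = -1 - Z
K*M(12, 30) = 0*(-1 - 1*30) = 0*(-1 - 30) = 0*(-31) = 0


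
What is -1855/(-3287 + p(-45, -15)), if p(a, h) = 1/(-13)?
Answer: 24115/42732 ≈ 0.56433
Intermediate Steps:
p(a, h) = -1/13
-1855/(-3287 + p(-45, -15)) = -1855/(-3287 - 1/13) = -1855/(-42732/13) = -1855*(-13/42732) = 24115/42732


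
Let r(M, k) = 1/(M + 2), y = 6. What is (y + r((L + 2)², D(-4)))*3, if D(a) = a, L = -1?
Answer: 19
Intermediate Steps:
r(M, k) = 1/(2 + M)
(y + r((L + 2)², D(-4)))*3 = (6 + 1/(2 + (-1 + 2)²))*3 = (6 + 1/(2 + 1²))*3 = (6 + 1/(2 + 1))*3 = (6 + 1/3)*3 = (6 + ⅓)*3 = (19/3)*3 = 19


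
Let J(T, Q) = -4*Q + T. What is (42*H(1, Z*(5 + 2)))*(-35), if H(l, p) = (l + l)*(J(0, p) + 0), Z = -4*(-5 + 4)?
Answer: 329280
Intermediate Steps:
J(T, Q) = T - 4*Q
Z = 4 (Z = -4*(-1) = 4)
H(l, p) = -8*l*p (H(l, p) = (l + l)*((0 - 4*p) + 0) = (2*l)*(-4*p + 0) = (2*l)*(-4*p) = -8*l*p)
(42*H(1, Z*(5 + 2)))*(-35) = (42*(-8*1*4*(5 + 2)))*(-35) = (42*(-8*1*4*7))*(-35) = (42*(-8*1*28))*(-35) = (42*(-224))*(-35) = -9408*(-35) = 329280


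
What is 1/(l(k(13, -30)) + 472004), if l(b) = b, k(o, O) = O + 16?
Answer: 1/471990 ≈ 2.1187e-6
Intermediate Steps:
k(o, O) = 16 + O
1/(l(k(13, -30)) + 472004) = 1/((16 - 30) + 472004) = 1/(-14 + 472004) = 1/471990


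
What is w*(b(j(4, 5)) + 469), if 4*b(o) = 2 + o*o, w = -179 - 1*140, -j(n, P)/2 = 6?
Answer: -322509/2 ≈ -1.6125e+5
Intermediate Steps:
j(n, P) = -12 (j(n, P) = -2*6 = -12)
w = -319 (w = -179 - 140 = -319)
b(o) = ½ + o²/4 (b(o) = (2 + o*o)/4 = (2 + o²)/4 = ½ + o²/4)
w*(b(j(4, 5)) + 469) = -319*((½ + (¼)*(-12)²) + 469) = -319*((½ + (¼)*144) + 469) = -319*((½ + 36) + 469) = -319*(73/2 + 469) = -319*1011/2 = -322509/2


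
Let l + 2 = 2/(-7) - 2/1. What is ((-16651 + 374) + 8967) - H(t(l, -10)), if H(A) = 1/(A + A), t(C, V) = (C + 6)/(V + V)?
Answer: -43825/6 ≈ -7304.2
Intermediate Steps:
l = -30/7 (l = -2 + (2/(-7) - 2/1) = -2 + (2*(-1/7) - 2*1) = -2 + (-2/7 - 2) = -2 - 16/7 = -30/7 ≈ -4.2857)
t(C, V) = (6 + C)/(2*V) (t(C, V) = (6 + C)/((2*V)) = (6 + C)*(1/(2*V)) = (6 + C)/(2*V))
H(A) = 1/(2*A)
((-16651 + 374) + 8967) - H(t(l, -10)) = ((-16651 + 374) + 8967) - 1/(2*((1/2)*(6 - 30/7)/(-10))) = (-16277 + 8967) - 1/(2*((1/2)*(-1/10)*(12/7))) = -7310 - 1/(2*(-3/35)) = -7310 - (-35)/(2*3) = -7310 - 1*(-35/6) = -7310 + 35/6 = -43825/6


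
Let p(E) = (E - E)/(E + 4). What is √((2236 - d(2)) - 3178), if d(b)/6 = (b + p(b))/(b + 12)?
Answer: 10*I*√462/7 ≈ 30.706*I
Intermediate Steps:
p(E) = 0 (p(E) = 0/(4 + E) = 0)
d(b) = 6*b/(12 + b) (d(b) = 6*((b + 0)/(b + 12)) = 6*(b/(12 + b)) = 6*b/(12 + b))
√((2236 - d(2)) - 3178) = √((2236 - 6*2/(12 + 2)) - 3178) = √((2236 - 6*2/14) - 3178) = √((2236 - 1*6/7) - 3178) = √((2236 - 6/7) - 3178) = √(15646/7 - 3178) = √(-6600/7) = 10*I*√462/7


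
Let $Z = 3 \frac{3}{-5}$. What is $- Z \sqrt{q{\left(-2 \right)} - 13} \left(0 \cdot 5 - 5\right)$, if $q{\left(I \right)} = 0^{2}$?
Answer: $- 9 i \sqrt{13} \approx - 32.45 i$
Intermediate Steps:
$Z = - \frac{9}{5}$ ($Z = 3 \cdot 3 \left(- \frac{1}{5}\right) = 3 \left(- \frac{3}{5}\right) = - \frac{9}{5} \approx -1.8$)
$q{\left(I \right)} = 0$
$- Z \sqrt{q{\left(-2 \right)} - 13} \left(0 \cdot 5 - 5\right) = \left(-1\right) \left(- \frac{9}{5}\right) \sqrt{0 - 13} \left(0 \cdot 5 - 5\right) = \frac{9 \sqrt{-13}}{5} \left(0 - 5\right) = \frac{9 i \sqrt{13}}{5} \left(-5\right) = - 9 i \sqrt{13}$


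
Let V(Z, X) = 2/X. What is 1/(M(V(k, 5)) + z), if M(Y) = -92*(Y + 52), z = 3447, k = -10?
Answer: -5/6869 ≈ -0.00072791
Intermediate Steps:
M(Y) = -4784 - 92*Y (M(Y) = -92*(52 + Y) = -4784 - 92*Y)
1/(M(V(k, 5)) + z) = 1/((-4784 - 184/5) + 3447) = 1/(-24104/5 + 3447) = 1/(-6869/5) = -5/6869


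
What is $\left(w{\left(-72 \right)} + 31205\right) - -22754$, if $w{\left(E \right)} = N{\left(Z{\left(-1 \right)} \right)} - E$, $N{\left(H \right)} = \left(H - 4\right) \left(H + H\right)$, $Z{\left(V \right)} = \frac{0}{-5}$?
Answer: $54031$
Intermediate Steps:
$Z{\left(V \right)} = 0$ ($Z{\left(V \right)} = 0 \left(- \frac{1}{5}\right) = 0$)
$N{\left(H \right)} = 2 H \left(-4 + H\right)$ ($N{\left(H \right)} = \left(-4 + H\right) 2 H = 2 H \left(-4 + H\right)$)
$w{\left(E \right)} = - E$ ($w{\left(E \right)} = 2 \cdot 0 \left(-4 + 0\right) - E = 2 \cdot 0 \left(-4\right) - E = 0 - E = - E$)
$\left(w{\left(-72 \right)} + 31205\right) - -22754 = \left(\left(-1\right) \left(-72\right) + 31205\right) - -22754 = \left(72 + 31205\right) + 22754 = 31277 + 22754 = 54031$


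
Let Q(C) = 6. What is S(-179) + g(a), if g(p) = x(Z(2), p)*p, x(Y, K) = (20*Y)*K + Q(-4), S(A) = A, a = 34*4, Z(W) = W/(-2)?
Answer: -369283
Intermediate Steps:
Z(W) = -W/2 (Z(W) = W*(-½) = -W/2)
a = 136
x(Y, K) = 6 + 20*K*Y (x(Y, K) = (20*Y)*K + 6 = 20*K*Y + 6 = 6 + 20*K*Y)
g(p) = p*(6 - 20*p) (g(p) = (6 + 20*p*(-½*2))*p = (6 + 20*p*(-1))*p = (6 - 20*p)*p = p*(6 - 20*p))
S(-179) + g(a) = -179 + 2*136*(3 - 10*136) = -179 + 2*136*(3 - 1360) = -179 + 2*136*(-1357) = -179 - 369104 = -369283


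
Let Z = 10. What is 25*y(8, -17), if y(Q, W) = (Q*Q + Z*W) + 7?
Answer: -2475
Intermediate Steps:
y(Q, W) = 7 + Q² + 10*W (y(Q, W) = (Q*Q + 10*W) + 7 = (Q² + 10*W) + 7 = 7 + Q² + 10*W)
25*y(8, -17) = 25*(7 + 8² + 10*(-17)) = 25*(7 + 64 - 170) = 25*(-99) = -2475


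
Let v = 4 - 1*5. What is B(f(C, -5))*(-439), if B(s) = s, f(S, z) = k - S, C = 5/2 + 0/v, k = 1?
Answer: 1317/2 ≈ 658.50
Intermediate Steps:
v = -1 (v = 4 - 5 = -1)
C = 5/2 (C = 5/2 + 0/(-1) = 5*(1/2) + 0*(-1) = 5/2 + 0 = 5/2 ≈ 2.5000)
f(S, z) = 1 - S
B(f(C, -5))*(-439) = (1 - 1*5/2)*(-439) = (1 - 5/2)*(-439) = -3/2*(-439) = 1317/2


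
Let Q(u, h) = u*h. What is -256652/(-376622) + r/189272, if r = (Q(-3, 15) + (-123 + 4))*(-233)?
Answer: 7871064651/8910499898 ≈ 0.88335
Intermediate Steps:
Q(u, h) = h*u
r = 38212 (r = (15*(-3) + (-123 + 4))*(-233) = (-45 - 119)*(-233) = -164*(-233) = 38212)
-256652/(-376622) + r/189272 = -256652/(-376622) + 38212/189272 = -256652*(-1/376622) + 38212*(1/189272) = 128326/188311 + 9553/47318 = 7871064651/8910499898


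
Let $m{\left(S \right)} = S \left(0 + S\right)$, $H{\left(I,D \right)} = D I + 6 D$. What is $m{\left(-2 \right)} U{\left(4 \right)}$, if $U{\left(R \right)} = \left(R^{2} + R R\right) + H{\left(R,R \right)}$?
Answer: $288$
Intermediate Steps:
$H{\left(I,D \right)} = 6 D + D I$
$m{\left(S \right)} = S^{2}$ ($m{\left(S \right)} = S S = S^{2}$)
$U{\left(R \right)} = 2 R^{2} + R \left(6 + R\right)$ ($U{\left(R \right)} = \left(R^{2} + R R\right) + R \left(6 + R\right) = \left(R^{2} + R^{2}\right) + R \left(6 + R\right) = 2 R^{2} + R \left(6 + R\right)$)
$m{\left(-2 \right)} U{\left(4 \right)} = \left(-2\right)^{2} \cdot 3 \cdot 4 \left(2 + 4\right) = 4 \cdot 3 \cdot 4 \cdot 6 = 4 \cdot 72 = 288$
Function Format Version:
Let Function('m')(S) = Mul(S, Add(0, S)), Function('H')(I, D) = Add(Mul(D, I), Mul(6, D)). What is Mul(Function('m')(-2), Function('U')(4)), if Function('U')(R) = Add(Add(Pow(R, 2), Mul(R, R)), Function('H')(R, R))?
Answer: 288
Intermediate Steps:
Function('H')(I, D) = Add(Mul(6, D), Mul(D, I))
Function('m')(S) = Pow(S, 2) (Function('m')(S) = Mul(S, S) = Pow(S, 2))
Function('U')(R) = Add(Mul(2, Pow(R, 2)), Mul(R, Add(6, R))) (Function('U')(R) = Add(Add(Pow(R, 2), Mul(R, R)), Mul(R, Add(6, R))) = Add(Add(Pow(R, 2), Pow(R, 2)), Mul(R, Add(6, R))) = Add(Mul(2, Pow(R, 2)), Mul(R, Add(6, R))))
Mul(Function('m')(-2), Function('U')(4)) = Mul(Pow(-2, 2), Mul(3, 4, Add(2, 4))) = Mul(4, Mul(3, 4, 6)) = Mul(4, 72) = 288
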